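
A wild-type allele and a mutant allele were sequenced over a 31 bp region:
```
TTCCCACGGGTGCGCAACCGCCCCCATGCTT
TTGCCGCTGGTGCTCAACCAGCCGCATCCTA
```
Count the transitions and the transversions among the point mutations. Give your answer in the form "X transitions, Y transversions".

2 transitions, 7 transversions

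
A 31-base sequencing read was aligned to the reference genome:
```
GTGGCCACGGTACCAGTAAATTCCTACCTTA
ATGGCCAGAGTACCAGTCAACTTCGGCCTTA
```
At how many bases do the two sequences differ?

8

Comparing position by position, 8 bases differ: 1 (G/A), 8 (C/G), 9 (G/A), 18 (A/C), 21 (T/C), 23 (C/T), 25 (T/G), 26 (A/G).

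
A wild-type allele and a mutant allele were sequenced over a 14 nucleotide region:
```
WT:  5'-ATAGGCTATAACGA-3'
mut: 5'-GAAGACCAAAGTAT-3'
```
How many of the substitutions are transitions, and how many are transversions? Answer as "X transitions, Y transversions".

Mismatches (1-based):
site 1: A→G (purine→purine, transition)
site 2: T→A (pyrimidine→purine, transversion)
site 5: G→A (purine→purine, transition)
site 7: T→C (pyrimidine→pyrimidine, transition)
site 9: T→A (pyrimidine→purine, transversion)
site 11: A→G (purine→purine, transition)
site 12: C→T (pyrimidine→pyrimidine, transition)
site 13: G→A (purine→purine, transition)
site 14: A→T (purine→pyrimidine, transversion)

6 transitions, 3 transversions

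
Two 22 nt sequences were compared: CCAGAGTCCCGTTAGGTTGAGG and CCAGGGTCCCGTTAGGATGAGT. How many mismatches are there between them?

3

Comparing position by position, 3 sites differ: 5 (A/G), 17 (T/A), 22 (G/T).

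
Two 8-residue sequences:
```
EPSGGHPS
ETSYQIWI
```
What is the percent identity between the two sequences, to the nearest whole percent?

25%

6 positions differ (2, 4, 5, 6, 7, 8), so 2 of 8 match: 2/8 = 25%.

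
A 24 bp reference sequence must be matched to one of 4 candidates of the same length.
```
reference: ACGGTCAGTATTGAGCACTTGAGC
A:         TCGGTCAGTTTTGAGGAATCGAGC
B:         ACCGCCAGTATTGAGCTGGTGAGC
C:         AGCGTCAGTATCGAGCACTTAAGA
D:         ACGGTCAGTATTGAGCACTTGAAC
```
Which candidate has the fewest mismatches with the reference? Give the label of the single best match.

Hamming distances to reference — A: 5; B: 5; C: 5; D: 1.
Smallest is D with 1 mismatch.

D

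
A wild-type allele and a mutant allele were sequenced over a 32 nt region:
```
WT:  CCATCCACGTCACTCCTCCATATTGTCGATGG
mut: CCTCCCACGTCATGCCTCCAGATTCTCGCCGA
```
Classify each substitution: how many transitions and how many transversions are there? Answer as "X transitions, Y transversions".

Mismatches (1-based):
base 3: A→T (purine→pyrimidine, transversion)
base 4: T→C (pyrimidine→pyrimidine, transition)
base 13: C→T (pyrimidine→pyrimidine, transition)
base 14: T→G (pyrimidine→purine, transversion)
base 21: T→G (pyrimidine→purine, transversion)
base 25: G→C (purine→pyrimidine, transversion)
base 29: A→C (purine→pyrimidine, transversion)
base 30: T→C (pyrimidine→pyrimidine, transition)
base 32: G→A (purine→purine, transition)

4 transitions, 5 transversions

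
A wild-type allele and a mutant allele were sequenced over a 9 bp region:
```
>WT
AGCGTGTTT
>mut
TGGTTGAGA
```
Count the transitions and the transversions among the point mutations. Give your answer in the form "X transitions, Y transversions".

Mismatches (1-based):
position 1: A→T (purine→pyrimidine, transversion)
position 3: C→G (pyrimidine→purine, transversion)
position 4: G→T (purine→pyrimidine, transversion)
position 7: T→A (pyrimidine→purine, transversion)
position 8: T→G (pyrimidine→purine, transversion)
position 9: T→A (pyrimidine→purine, transversion)

0 transitions, 6 transversions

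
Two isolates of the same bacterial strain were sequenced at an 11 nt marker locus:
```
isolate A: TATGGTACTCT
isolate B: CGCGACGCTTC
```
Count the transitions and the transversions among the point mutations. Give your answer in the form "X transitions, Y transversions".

8 transitions, 0 transversions

Mismatches (1-based):
position 1: T→C (pyrimidine→pyrimidine, transition)
position 2: A→G (purine→purine, transition)
position 3: T→C (pyrimidine→pyrimidine, transition)
position 5: G→A (purine→purine, transition)
position 6: T→C (pyrimidine→pyrimidine, transition)
position 7: A→G (purine→purine, transition)
position 10: C→T (pyrimidine→pyrimidine, transition)
position 11: T→C (pyrimidine→pyrimidine, transition)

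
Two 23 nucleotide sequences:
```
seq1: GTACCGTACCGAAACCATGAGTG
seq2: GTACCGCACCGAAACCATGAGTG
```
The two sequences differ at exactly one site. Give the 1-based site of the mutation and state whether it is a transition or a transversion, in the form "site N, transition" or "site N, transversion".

Site 7 changes T→C. T is a pyrimidine and C is a pyrimidine, so this is a transition.

site 7, transition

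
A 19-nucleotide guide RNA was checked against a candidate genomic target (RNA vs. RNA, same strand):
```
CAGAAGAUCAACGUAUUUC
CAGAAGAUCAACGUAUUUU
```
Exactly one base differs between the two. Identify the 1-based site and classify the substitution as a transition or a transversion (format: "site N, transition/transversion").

The sequences differ only at site 19: C→U (pyrimidine→pyrimidine), a transition.

site 19, transition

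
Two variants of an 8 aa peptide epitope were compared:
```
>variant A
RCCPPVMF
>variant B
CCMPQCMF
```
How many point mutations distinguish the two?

4

Comparing position by position, 4 residues differ: 1 (R/C), 3 (C/M), 5 (P/Q), 6 (V/C).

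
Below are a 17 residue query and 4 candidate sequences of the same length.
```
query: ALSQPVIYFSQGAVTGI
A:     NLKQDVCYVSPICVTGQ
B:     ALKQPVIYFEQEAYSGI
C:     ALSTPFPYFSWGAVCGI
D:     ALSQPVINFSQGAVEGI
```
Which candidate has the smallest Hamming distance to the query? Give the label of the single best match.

Hamming distances to query — A: 9; B: 5; C: 5; D: 2.
Smallest is D with 2 mismatches.

D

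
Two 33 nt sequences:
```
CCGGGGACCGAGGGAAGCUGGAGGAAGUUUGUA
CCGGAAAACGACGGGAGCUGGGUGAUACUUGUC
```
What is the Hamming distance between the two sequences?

The sequences differ at bases 5, 6, 8, 12, 15, 22, 23, 26, 27, 28, 33 (1-based) — 11 in total.

11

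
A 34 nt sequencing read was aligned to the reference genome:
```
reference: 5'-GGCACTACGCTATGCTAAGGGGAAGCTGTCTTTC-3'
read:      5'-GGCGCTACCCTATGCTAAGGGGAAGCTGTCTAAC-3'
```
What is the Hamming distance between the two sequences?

4

Mismatches (1-based): base 4: A→G; base 9: G→C; base 32: T→A; base 33: T→A.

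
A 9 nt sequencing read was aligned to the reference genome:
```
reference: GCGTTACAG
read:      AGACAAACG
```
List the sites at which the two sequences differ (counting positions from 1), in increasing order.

1, 2, 3, 4, 5, 7, 8

Scanning 1-based: 1: G/A; 2: C/G; 3: G/A; 4: T/C; 5: T/A; 7: C/A; 8: A/C.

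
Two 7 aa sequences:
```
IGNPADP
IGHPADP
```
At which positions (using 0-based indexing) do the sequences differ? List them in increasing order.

2

Differences at position 2 (N→H).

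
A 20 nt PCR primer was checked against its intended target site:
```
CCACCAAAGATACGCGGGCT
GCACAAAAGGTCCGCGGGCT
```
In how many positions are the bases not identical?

4

Comparing position by position, 4 positions differ: 1 (C/G), 5 (C/A), 10 (A/G), 12 (A/C).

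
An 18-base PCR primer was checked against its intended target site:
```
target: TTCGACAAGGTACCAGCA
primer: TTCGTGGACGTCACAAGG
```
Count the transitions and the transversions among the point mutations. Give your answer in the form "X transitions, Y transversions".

3 transitions, 6 transversions

Mismatches (1-based):
position 5: A→T (purine→pyrimidine, transversion)
position 6: C→G (pyrimidine→purine, transversion)
position 7: A→G (purine→purine, transition)
position 9: G→C (purine→pyrimidine, transversion)
position 12: A→C (purine→pyrimidine, transversion)
position 13: C→A (pyrimidine→purine, transversion)
position 16: G→A (purine→purine, transition)
position 17: C→G (pyrimidine→purine, transversion)
position 18: A→G (purine→purine, transition)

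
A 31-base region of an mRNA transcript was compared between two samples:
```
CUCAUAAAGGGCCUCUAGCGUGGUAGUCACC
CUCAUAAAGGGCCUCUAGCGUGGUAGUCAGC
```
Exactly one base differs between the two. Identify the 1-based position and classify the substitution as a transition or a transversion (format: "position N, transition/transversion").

Position 30 changes C→G. C is a pyrimidine and G is a purine, so this is a transversion.

position 30, transversion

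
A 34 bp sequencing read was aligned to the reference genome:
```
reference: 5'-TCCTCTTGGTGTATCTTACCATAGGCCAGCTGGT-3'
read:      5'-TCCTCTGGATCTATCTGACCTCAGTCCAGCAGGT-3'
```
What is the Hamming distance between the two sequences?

8

Comparing position by position, 8 sites differ: 7 (T/G), 9 (G/A), 11 (G/C), 17 (T/G), 21 (A/T), 22 (T/C), 25 (G/T), 31 (T/A).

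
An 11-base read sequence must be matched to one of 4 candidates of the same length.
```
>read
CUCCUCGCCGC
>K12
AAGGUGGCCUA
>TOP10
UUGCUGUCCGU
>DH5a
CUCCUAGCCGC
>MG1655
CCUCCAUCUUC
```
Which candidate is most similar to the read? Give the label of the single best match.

K12 differs at 7 sites; TOP10 differs at 5 sites; DH5a differs at 1 site; MG1655 differs at 7 sites. The closest is DH5a.

DH5a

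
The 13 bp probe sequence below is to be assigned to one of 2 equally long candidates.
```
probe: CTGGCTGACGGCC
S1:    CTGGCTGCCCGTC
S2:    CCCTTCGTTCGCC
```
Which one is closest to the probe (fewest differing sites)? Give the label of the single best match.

S1

S1 differs at 3 sites; S2 differs at 8 sites. The closest is S1.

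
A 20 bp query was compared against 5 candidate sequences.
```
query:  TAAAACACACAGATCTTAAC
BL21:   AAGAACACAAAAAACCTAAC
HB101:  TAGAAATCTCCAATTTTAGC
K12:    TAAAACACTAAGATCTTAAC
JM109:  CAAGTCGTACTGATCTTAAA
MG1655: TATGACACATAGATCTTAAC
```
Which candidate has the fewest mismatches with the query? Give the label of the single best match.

K12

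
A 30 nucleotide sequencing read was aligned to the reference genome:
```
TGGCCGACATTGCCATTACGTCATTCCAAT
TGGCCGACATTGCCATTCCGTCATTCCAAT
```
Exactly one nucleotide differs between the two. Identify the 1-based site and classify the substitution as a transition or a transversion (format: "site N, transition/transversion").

Site 18 changes A→C. A is a purine and C is a pyrimidine, so this is a transversion.

site 18, transversion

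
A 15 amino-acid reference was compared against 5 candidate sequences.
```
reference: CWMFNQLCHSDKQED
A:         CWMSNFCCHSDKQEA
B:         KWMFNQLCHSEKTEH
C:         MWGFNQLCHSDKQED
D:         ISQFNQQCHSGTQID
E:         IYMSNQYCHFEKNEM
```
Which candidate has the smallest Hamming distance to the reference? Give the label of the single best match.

A differs at 4 residues; B differs at 4 residues; C differs at 2 residues; D differs at 7 residues; E differs at 8 residues. The closest is C.

C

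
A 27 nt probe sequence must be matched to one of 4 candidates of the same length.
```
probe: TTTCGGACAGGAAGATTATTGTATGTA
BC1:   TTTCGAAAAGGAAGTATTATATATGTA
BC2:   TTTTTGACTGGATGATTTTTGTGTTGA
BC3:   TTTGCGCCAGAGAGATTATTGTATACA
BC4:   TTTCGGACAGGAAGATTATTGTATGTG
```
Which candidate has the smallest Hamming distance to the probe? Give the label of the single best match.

BC1 differs at 7 positions; BC2 differs at 8 positions; BC3 differs at 7 positions; BC4 differs at 1 position. The closest is BC4.

BC4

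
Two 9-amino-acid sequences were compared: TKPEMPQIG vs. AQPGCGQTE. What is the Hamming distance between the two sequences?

7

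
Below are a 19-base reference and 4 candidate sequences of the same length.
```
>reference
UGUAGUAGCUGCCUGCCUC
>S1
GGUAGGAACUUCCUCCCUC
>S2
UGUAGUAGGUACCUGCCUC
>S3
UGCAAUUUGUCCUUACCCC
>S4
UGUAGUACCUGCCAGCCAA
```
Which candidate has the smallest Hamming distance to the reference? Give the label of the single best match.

Hamming distances to reference — S1: 5; S2: 2; S3: 9; S4: 4.
Smallest is S2 with 2 mismatches.

S2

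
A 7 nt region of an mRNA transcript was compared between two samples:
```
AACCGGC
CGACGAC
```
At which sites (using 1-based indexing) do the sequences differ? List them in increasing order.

1, 2, 3, 6

Differences at site 1 (A→C), site 2 (A→G), site 3 (C→A), site 6 (G→A).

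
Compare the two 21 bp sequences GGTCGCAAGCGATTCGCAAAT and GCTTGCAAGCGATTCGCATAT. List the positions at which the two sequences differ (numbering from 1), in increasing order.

2, 4, 19

Differences at position 2 (G→C), position 4 (C→T), position 19 (A→T).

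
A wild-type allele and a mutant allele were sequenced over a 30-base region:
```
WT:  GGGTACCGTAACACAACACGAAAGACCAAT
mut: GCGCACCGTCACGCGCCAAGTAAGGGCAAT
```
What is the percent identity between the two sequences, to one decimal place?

Mismatches at positions 2, 4, 10, 13, 15, 16, 19, 21, 25, 26 (1-based): 10 of 30.
Identical positions: 20/30 = 66.67% → 66.7%.

66.7%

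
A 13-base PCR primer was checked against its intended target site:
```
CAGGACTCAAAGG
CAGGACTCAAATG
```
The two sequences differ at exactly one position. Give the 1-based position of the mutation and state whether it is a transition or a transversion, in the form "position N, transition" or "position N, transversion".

position 12, transversion

Position 12 changes G→T. G is a purine and T is a pyrimidine, so this is a transversion.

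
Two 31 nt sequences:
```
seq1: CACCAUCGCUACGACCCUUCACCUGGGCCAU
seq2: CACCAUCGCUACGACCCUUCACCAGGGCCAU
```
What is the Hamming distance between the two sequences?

1

The sequences differ at sites 24 (1-based) — 1 in total.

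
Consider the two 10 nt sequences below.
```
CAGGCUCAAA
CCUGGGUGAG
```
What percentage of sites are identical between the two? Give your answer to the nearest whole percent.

Mismatches at positions 2, 3, 5, 6, 7, 8, 10 (1-based): 7 of 10.
Identical positions: 3/10 = 30% → 30%.

30%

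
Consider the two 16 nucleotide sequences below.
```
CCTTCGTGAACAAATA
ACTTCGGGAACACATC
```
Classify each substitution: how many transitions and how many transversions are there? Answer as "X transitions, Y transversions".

0 transitions, 4 transversions

Transitions (purine↔purine or pyrimidine↔pyrimidine): none.
Transversions (purine↔pyrimidine): 1 C→A, 7 T→G, 13 A→C, 16 A→C.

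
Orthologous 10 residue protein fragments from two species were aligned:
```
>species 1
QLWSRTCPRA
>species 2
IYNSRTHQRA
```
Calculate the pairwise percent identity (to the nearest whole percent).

50%

5 positions differ (1, 2, 3, 7, 8), so 5 of 10 match: 5/10 = 50%.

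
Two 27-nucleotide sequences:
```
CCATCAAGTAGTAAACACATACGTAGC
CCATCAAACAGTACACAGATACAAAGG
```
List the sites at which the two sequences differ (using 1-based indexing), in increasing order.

8, 9, 14, 18, 23, 24, 27

Differences at site 8 (G→A), site 9 (T→C), site 14 (A→C), site 18 (C→G), site 23 (G→A), site 24 (T→A), site 27 (C→G).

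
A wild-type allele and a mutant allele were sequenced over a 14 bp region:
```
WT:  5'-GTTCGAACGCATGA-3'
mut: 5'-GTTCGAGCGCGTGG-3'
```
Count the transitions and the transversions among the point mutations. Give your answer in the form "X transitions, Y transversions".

3 transitions, 0 transversions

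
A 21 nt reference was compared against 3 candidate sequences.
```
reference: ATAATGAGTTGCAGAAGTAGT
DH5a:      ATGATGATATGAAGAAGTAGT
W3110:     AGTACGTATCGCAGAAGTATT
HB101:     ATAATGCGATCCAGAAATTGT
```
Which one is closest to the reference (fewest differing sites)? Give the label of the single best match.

DH5a

Hamming distances to reference — DH5a: 4; W3110: 7; HB101: 5.
Smallest is DH5a with 4 mismatches.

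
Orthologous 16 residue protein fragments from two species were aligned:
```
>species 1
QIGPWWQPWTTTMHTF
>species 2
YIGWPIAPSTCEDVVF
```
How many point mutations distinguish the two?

11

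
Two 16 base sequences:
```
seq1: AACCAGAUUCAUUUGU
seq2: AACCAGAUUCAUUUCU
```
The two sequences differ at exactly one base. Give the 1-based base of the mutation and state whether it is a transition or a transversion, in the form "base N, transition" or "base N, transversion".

The sequences differ only at base 15: G→C (purine→pyrimidine), a transversion.

base 15, transversion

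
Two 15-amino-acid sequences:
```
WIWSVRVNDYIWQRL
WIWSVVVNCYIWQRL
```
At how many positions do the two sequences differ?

2

Comparing position by position, 2 positions differ: 6 (R/V), 9 (D/C).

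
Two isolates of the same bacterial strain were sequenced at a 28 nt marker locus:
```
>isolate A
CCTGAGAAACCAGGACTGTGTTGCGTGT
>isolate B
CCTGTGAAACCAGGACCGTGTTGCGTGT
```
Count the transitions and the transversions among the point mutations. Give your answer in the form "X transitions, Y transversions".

Mismatches (1-based):
site 5: A→T (purine→pyrimidine, transversion)
site 17: T→C (pyrimidine→pyrimidine, transition)

1 transition, 1 transversion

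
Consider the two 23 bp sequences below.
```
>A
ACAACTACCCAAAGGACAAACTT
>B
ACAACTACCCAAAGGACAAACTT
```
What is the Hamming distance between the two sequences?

0

No positions differ; the sequences are identical.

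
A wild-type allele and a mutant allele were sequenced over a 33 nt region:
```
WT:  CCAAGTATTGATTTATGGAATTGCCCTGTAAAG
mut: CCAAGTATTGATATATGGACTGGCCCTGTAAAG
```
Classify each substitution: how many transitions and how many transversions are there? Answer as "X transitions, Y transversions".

Transitions (purine↔purine or pyrimidine↔pyrimidine): none.
Transversions (purine↔pyrimidine): 13 T→A, 20 A→C, 22 T→G.

0 transitions, 3 transversions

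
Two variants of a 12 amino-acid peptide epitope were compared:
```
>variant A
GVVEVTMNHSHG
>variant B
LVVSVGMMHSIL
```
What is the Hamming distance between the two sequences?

Comparing position by position, 6 residues differ: 1 (G/L), 4 (E/S), 6 (T/G), 8 (N/M), 11 (H/I), 12 (G/L).

6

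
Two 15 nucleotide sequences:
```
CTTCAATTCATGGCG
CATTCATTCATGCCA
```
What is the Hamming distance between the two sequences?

5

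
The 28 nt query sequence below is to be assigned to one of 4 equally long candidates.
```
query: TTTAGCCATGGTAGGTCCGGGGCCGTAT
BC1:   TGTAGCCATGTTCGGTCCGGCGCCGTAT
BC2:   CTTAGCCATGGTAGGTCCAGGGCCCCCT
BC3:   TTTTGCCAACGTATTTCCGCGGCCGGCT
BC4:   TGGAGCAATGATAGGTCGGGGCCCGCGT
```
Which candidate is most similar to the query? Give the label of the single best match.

BC1

Hamming distances to query — BC1: 4; BC2: 5; BC3: 8; BC4: 8.
Smallest is BC1 with 4 mismatches.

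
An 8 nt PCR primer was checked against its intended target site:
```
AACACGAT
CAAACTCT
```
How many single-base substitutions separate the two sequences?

Comparing position by position, 4 positions differ: 1 (A/C), 3 (C/A), 6 (G/T), 7 (A/C).

4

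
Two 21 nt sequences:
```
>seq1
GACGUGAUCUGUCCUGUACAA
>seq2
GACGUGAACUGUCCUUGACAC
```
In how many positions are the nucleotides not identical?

4

The sequences differ at positions 8, 16, 17, 21 (1-based) — 4 in total.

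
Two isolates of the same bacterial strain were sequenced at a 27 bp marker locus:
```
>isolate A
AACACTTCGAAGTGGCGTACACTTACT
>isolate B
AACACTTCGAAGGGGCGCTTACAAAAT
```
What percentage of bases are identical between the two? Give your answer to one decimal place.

74.1%

7 positions differ (13, 18, 19, 20, 23, 24, 26), so 20 of 27 match: 20/27 = 74.07%.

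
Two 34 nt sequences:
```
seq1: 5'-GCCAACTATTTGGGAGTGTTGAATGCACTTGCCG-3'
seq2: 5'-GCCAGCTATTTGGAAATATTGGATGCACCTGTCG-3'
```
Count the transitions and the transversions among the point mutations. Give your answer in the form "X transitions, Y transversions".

Transitions (purine↔purine or pyrimidine↔pyrimidine): 5 A→G, 14 G→A, 16 G→A, 18 G→A, 22 A→G, 29 T→C, 32 C→T.
Transversions (purine↔pyrimidine): none.

7 transitions, 0 transversions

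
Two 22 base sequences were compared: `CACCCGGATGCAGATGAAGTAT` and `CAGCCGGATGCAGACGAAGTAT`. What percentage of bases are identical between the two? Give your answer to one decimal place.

2 positions differ (3, 15), so 20 of 22 match: 20/22 = 90.91%.

90.9%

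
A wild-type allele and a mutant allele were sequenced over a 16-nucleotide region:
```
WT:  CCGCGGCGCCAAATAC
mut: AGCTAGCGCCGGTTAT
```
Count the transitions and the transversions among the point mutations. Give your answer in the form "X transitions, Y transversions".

Mismatches (1-based):
position 1: C→A (pyrimidine→purine, transversion)
position 2: C→G (pyrimidine→purine, transversion)
position 3: G→C (purine→pyrimidine, transversion)
position 4: C→T (pyrimidine→pyrimidine, transition)
position 5: G→A (purine→purine, transition)
position 11: A→G (purine→purine, transition)
position 12: A→G (purine→purine, transition)
position 13: A→T (purine→pyrimidine, transversion)
position 16: C→T (pyrimidine→pyrimidine, transition)

5 transitions, 4 transversions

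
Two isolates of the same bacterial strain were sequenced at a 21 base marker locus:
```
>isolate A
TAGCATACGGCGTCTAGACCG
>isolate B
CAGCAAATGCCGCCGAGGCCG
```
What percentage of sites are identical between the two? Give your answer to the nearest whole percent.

7 positions differ (1, 6, 8, 10, 13, 15, 18), so 14 of 21 match: 14/21 = 66.67%.

67%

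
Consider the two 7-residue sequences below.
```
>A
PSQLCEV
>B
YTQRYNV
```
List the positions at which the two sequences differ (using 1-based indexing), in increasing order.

1, 2, 4, 5, 6

Scanning 1-based: 1: P/Y; 2: S/T; 4: L/R; 5: C/Y; 6: E/N.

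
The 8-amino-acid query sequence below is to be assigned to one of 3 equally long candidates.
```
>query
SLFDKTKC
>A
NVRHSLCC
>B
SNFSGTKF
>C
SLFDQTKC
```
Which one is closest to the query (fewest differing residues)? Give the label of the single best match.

A differs at 7 residues; B differs at 4 residues; C differs at 1 residue. The closest is C.

C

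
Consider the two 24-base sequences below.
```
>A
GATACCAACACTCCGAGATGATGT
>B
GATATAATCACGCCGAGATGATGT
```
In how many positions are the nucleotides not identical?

4

The sequences differ at positions 5, 6, 8, 12 (1-based) — 4 in total.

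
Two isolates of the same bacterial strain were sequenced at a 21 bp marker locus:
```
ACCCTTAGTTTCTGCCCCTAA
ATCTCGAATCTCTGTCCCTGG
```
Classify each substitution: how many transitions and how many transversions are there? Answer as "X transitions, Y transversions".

Transitions (purine↔purine or pyrimidine↔pyrimidine): 2 C→T, 4 C→T, 5 T→C, 8 G→A, 10 T→C, 15 C→T, 20 A→G, 21 A→G.
Transversions (purine↔pyrimidine): 6 T→G.

8 transitions, 1 transversion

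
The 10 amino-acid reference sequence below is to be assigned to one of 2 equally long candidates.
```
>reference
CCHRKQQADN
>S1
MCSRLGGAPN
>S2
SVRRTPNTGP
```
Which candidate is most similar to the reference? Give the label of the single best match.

S1

Hamming distances to reference — S1: 6; S2: 9.
Smallest is S1 with 6 mismatches.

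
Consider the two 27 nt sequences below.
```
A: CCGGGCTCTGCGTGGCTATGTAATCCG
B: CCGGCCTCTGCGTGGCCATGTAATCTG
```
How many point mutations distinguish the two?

Mismatches (1-based): base 5: G→C; base 17: T→C; base 26: C→T.

3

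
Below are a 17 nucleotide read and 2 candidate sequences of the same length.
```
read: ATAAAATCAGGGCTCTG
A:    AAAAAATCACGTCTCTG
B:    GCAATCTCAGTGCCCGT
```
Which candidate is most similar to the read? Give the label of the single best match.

Hamming distances to read — A: 3; B: 8.
Smallest is A with 3 mismatches.

A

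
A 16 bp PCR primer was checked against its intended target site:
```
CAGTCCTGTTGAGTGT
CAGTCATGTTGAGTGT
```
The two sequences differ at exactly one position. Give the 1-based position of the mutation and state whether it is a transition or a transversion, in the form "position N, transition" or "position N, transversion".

position 6, transversion

The sequences differ only at position 6: C→A (pyrimidine→purine), a transversion.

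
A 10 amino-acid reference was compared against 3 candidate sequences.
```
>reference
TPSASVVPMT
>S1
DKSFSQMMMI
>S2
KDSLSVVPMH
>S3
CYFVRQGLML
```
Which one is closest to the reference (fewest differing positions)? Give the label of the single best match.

S2

Hamming distances to reference — S1: 7; S2: 4; S3: 9.
Smallest is S2 with 4 mismatches.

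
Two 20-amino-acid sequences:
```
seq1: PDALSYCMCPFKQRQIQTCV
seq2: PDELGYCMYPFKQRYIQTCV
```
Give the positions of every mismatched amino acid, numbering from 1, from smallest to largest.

3, 5, 9, 15

Scanning 1-based: 3: A/E; 5: S/G; 9: C/Y; 15: Q/Y.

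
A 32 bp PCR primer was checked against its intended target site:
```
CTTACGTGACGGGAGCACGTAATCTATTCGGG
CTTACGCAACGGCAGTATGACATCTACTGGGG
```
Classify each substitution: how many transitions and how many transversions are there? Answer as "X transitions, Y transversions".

5 transitions, 4 transversions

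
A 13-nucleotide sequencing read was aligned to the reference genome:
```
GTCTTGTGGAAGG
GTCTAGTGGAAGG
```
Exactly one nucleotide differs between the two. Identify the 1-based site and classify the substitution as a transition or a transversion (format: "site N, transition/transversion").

site 5, transversion

The sequences differ only at site 5: T→A (pyrimidine→purine), a transversion.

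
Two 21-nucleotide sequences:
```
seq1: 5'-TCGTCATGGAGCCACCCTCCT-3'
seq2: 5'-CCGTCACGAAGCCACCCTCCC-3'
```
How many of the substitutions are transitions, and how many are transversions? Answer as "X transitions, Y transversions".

4 transitions, 0 transversions

Mismatches (1-based):
base 1: T→C (pyrimidine→pyrimidine, transition)
base 7: T→C (pyrimidine→pyrimidine, transition)
base 9: G→A (purine→purine, transition)
base 21: T→C (pyrimidine→pyrimidine, transition)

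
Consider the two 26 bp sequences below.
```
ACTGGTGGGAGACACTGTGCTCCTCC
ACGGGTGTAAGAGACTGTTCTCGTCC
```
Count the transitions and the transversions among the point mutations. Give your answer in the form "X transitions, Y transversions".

1 transition, 5 transversions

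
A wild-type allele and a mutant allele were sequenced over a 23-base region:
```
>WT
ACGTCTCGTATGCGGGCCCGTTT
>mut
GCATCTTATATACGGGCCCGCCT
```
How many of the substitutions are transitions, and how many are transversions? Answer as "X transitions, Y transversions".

Mismatches (1-based):
base 1: A→G (purine→purine, transition)
base 3: G→A (purine→purine, transition)
base 7: C→T (pyrimidine→pyrimidine, transition)
base 8: G→A (purine→purine, transition)
base 12: G→A (purine→purine, transition)
base 21: T→C (pyrimidine→pyrimidine, transition)
base 22: T→C (pyrimidine→pyrimidine, transition)

7 transitions, 0 transversions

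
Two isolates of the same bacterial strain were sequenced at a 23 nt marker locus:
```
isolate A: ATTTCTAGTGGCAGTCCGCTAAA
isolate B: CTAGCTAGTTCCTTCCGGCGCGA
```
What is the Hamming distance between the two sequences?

Comparing position by position, 12 sites differ: 1 (A/C), 3 (T/A), 4 (T/G), 10 (G/T), 11 (G/C), 13 (A/T), 14 (G/T), 15 (T/C), 17 (C/G), 20 (T/G), 21 (A/C), 22 (A/G).

12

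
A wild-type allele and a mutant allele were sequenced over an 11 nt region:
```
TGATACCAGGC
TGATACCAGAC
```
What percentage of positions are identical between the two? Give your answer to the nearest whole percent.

Mismatch at position 10 (1-based): 1 of 11.
Identical positions: 10/11 = 90.91% → 91%.

91%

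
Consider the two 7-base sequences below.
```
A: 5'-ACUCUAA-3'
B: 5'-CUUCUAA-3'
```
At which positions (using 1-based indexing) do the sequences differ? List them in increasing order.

1, 2

Differences at position 1 (A→C), position 2 (C→U).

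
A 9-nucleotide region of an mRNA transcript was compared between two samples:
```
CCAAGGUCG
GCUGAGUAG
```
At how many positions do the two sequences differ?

Comparing position by position, 5 positions differ: 1 (C/G), 3 (A/U), 4 (A/G), 5 (G/A), 8 (C/A).

5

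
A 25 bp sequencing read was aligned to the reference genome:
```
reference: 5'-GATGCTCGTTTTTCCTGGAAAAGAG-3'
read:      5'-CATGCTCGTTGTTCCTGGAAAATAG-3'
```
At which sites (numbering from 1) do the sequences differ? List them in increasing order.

1, 11, 23

Differences at site 1 (G→C), site 11 (T→G), site 23 (G→T).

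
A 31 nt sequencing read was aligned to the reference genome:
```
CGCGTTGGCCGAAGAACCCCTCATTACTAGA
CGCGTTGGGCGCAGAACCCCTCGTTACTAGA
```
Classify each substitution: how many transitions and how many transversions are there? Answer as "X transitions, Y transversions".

Transitions (purine↔purine or pyrimidine↔pyrimidine): 23 A→G.
Transversions (purine↔pyrimidine): 9 C→G, 12 A→C.

1 transition, 2 transversions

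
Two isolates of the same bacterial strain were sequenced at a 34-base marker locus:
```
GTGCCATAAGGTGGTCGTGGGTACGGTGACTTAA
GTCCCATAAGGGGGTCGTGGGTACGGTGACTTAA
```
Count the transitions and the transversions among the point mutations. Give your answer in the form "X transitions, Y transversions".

Transitions (purine↔purine or pyrimidine↔pyrimidine): none.
Transversions (purine↔pyrimidine): 3 G→C, 12 T→G.

0 transitions, 2 transversions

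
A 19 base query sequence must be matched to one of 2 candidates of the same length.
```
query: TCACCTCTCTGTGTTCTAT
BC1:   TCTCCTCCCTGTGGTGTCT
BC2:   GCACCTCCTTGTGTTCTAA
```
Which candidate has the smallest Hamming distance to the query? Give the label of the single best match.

Hamming distances to query — BC1: 5; BC2: 4.
Smallest is BC2 with 4 mismatches.

BC2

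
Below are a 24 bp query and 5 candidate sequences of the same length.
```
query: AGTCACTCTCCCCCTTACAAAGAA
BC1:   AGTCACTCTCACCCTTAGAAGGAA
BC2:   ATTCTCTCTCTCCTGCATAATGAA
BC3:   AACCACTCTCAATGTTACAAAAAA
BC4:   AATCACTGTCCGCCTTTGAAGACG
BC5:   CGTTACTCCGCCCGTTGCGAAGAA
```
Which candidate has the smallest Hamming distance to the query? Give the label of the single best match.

BC1 differs at 3 bases; BC2 differs at 8 bases; BC3 differs at 7 bases; BC4 differs at 9 bases; BC5 differs at 7 bases. The closest is BC1.

BC1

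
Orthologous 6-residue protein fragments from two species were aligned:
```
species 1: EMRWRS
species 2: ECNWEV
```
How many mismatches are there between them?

The sequences differ at positions 2, 3, 5, 6 (1-based) — 4 in total.

4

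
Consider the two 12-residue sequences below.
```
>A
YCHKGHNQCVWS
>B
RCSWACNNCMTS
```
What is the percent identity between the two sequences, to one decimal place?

Mismatches at positions 1, 3, 4, 5, 6, 8, 10, 11 (1-based): 8 of 12.
Identical positions: 4/12 = 33.33% → 33.3%.

33.3%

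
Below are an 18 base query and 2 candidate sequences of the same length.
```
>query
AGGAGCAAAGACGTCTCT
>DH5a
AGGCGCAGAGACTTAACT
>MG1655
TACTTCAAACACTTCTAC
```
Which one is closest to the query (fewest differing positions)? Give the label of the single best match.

DH5a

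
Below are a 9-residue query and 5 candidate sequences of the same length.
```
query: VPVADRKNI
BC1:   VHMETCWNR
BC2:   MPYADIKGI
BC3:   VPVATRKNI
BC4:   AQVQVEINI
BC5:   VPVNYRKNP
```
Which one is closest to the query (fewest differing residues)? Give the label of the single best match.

BC3

Hamming distances to query — BC1: 7; BC2: 4; BC3: 1; BC4: 6; BC5: 3.
Smallest is BC3 with 1 mismatch.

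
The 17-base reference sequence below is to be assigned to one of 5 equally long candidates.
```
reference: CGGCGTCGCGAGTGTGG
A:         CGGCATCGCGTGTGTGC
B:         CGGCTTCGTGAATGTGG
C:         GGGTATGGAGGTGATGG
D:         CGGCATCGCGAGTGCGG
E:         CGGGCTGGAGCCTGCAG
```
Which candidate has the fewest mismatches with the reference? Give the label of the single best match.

D

A differs at 3 positions; B differs at 3 positions; C differs at 9 positions; D differs at 2 positions; E differs at 8 positions. The closest is D.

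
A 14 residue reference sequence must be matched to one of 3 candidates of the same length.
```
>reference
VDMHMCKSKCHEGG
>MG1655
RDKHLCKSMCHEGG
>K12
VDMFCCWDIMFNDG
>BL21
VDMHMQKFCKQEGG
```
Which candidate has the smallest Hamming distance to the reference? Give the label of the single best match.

MG1655 differs at 4 positions; K12 differs at 9 positions; BL21 differs at 5 positions. The closest is MG1655.

MG1655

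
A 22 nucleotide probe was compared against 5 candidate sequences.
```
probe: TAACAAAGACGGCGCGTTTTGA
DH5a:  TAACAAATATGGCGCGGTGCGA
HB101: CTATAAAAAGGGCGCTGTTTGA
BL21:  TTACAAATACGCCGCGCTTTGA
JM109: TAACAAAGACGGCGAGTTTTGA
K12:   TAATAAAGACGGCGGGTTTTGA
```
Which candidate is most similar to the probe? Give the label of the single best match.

DH5a differs at 5 bases; HB101 differs at 7 bases; BL21 differs at 4 bases; JM109 differs at 1 base; K12 differs at 2 bases. The closest is JM109.

JM109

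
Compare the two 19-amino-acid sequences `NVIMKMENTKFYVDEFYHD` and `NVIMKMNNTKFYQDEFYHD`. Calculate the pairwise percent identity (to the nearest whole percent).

2 positions differ (7, 13), so 17 of 19 match: 17/19 = 89.47%.

89%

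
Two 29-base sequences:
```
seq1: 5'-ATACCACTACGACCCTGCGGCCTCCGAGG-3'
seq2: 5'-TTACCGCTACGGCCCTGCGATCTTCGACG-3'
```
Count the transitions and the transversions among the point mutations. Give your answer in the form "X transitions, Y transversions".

5 transitions, 2 transversions

Mismatches (1-based):
site 1: A→T (purine→pyrimidine, transversion)
site 6: A→G (purine→purine, transition)
site 12: A→G (purine→purine, transition)
site 20: G→A (purine→purine, transition)
site 21: C→T (pyrimidine→pyrimidine, transition)
site 24: C→T (pyrimidine→pyrimidine, transition)
site 28: G→C (purine→pyrimidine, transversion)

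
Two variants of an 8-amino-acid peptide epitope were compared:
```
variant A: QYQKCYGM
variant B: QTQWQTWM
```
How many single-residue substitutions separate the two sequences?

Mismatches (1-based): position 2: Y→T; position 4: K→W; position 5: C→Q; position 6: Y→T; position 7: G→W.

5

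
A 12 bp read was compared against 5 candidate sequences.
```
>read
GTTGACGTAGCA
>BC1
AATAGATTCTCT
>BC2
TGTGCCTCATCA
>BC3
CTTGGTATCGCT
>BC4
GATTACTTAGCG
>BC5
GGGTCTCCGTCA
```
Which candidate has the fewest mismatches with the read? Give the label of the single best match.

BC4

Hamming distances to read — BC1: 9; BC2: 6; BC3: 6; BC4: 4; BC5: 9.
Smallest is BC4 with 4 mismatches.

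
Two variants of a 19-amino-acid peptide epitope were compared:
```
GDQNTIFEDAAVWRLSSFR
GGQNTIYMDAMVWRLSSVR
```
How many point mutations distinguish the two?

Mismatches (1-based): residue 2: D→G; residue 7: F→Y; residue 8: E→M; residue 11: A→M; residue 18: F→V.

5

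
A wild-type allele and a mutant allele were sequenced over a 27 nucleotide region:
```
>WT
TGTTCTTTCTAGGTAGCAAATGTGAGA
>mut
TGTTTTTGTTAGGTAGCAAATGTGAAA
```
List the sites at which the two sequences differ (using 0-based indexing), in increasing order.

4, 7, 8, 25

Differences at site 4 (C→T), site 7 (T→G), site 8 (C→T), site 25 (G→A).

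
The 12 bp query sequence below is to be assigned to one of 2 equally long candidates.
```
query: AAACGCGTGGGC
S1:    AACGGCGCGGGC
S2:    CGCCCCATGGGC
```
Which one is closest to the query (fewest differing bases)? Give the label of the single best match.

S1

Hamming distances to query — S1: 3; S2: 5.
Smallest is S1 with 3 mismatches.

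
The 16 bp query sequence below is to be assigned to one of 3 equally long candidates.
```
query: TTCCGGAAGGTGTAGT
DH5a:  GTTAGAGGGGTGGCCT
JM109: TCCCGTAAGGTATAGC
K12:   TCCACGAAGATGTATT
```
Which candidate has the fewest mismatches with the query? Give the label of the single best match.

JM109

DH5a differs at 9 bases; JM109 differs at 4 bases; K12 differs at 5 bases. The closest is JM109.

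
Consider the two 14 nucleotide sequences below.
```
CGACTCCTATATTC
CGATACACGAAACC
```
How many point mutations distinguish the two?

8

Comparing position by position, 8 sites differ: 4 (C/T), 5 (T/A), 7 (C/A), 8 (T/C), 9 (A/G), 10 (T/A), 12 (T/A), 13 (T/C).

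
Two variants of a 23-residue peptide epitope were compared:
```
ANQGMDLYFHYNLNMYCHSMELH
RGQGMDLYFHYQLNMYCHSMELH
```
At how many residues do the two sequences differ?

Comparing position by position, 3 residues differ: 1 (A/R), 2 (N/G), 12 (N/Q).

3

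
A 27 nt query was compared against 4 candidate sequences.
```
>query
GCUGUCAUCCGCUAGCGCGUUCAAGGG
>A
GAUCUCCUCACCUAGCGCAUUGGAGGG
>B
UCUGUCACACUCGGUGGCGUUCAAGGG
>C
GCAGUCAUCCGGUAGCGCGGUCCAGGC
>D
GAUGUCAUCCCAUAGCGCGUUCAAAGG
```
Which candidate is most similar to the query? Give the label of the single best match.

D

A differs at 8 bases; B differs at 8 bases; C differs at 5 bases; D differs at 4 bases. The closest is D.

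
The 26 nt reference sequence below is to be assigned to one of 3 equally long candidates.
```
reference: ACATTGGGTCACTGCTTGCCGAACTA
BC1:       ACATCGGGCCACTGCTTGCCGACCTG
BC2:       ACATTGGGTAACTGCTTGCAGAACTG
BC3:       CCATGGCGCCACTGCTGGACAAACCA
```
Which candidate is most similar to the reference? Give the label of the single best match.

BC2

BC1 differs at 4 bases; BC2 differs at 3 bases; BC3 differs at 8 bases. The closest is BC2.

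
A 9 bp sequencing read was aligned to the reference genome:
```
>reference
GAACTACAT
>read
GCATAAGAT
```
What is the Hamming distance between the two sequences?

The sequences differ at sites 2, 4, 5, 7 (1-based) — 4 in total.

4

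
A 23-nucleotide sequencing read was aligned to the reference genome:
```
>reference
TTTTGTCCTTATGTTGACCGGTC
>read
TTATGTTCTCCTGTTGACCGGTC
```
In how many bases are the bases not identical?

4

Mismatches (1-based): base 3: T→A; base 7: C→T; base 10: T→C; base 11: A→C.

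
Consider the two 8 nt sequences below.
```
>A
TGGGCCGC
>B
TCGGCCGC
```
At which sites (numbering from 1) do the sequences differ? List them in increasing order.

Differences at site 2 (G→C).

2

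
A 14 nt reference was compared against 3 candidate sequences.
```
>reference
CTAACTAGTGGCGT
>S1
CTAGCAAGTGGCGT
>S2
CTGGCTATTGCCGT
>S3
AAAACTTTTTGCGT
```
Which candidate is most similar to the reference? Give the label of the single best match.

S1 differs at 2 positions; S2 differs at 4 positions; S3 differs at 5 positions. The closest is S1.

S1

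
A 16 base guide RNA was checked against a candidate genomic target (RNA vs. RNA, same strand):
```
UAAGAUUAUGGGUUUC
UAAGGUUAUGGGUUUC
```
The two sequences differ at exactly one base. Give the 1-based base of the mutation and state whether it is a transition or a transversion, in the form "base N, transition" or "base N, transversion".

base 5, transition

The sequences differ only at base 5: A→G (purine→purine), a transition.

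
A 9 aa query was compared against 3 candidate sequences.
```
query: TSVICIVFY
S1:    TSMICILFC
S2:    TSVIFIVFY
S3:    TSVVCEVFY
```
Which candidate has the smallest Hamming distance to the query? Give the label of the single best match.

S1 differs at 3 positions; S2 differs at 1 position; S3 differs at 2 positions. The closest is S2.

S2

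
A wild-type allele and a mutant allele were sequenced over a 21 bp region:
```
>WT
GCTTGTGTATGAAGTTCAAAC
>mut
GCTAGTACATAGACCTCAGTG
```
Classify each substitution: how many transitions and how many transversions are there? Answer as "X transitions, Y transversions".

6 transitions, 4 transversions

Mismatches (1-based):
site 4: T→A (pyrimidine→purine, transversion)
site 7: G→A (purine→purine, transition)
site 8: T→C (pyrimidine→pyrimidine, transition)
site 11: G→A (purine→purine, transition)
site 12: A→G (purine→purine, transition)
site 14: G→C (purine→pyrimidine, transversion)
site 15: T→C (pyrimidine→pyrimidine, transition)
site 19: A→G (purine→purine, transition)
site 20: A→T (purine→pyrimidine, transversion)
site 21: C→G (pyrimidine→purine, transversion)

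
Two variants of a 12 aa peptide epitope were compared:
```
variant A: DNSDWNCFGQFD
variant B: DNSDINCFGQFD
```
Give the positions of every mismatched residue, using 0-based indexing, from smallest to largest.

4

Scanning 0-based: 4: W/I.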